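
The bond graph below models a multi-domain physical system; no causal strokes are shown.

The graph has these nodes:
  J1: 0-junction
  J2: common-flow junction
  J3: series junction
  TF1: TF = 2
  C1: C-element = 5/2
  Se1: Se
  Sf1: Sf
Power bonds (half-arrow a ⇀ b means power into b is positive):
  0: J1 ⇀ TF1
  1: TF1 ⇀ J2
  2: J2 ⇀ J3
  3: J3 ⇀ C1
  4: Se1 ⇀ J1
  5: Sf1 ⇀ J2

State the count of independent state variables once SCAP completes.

1  (C1 all integral)

#4 |J1  (Se1: effort source, stroke at far end)
#5 |Sf1  (Sf1 fixes flow; stroke at Sf1)
#0 |TF1  (common-e at J1 fixed by 4)
#1 |J2  (common-f at J2 fixed by 5)
#2 |J2  (common-f at J2 fixed by 5)
#3 |J3  (J3 flow already set via bond 2)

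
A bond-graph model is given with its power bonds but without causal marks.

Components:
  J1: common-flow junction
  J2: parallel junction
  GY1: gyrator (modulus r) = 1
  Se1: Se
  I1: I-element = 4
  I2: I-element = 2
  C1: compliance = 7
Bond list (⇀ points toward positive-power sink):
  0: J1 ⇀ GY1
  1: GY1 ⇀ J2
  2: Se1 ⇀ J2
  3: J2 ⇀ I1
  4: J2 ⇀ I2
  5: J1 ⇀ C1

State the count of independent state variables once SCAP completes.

b2 |J2  (Se1: effort source, stroke at far end)
b1 |GY1  (J2 effort already set via bond 2)
b3 |I1  (0-jn J2 has e-setter on 2)
b4 |I2  (J2: bond 2 brought effort, rest push out)
b0 |GY1  (GY1: gyrator matches bond 1)
b5 |J1  (J1: bond 0 brought flow, rest push out)

3  (C1, I1, I2 all integral)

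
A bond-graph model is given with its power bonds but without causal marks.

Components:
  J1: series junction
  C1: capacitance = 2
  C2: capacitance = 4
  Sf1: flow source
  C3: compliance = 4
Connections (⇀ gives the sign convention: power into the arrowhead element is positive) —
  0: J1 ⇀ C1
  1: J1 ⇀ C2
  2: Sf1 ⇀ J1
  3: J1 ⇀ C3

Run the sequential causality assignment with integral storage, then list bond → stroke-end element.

#0 stroke→J1
#1 stroke→J1
#2 stroke→Sf1
#3 stroke→J1

b2 |Sf1  (Sf1 fixes flow; stroke at Sf1)
b0 |J1  (J1 flow already set via bond 2)
b1 |J1  (J1 flow already set via bond 2)
b3 |J1  (J1: bond 2 brought flow, rest push out)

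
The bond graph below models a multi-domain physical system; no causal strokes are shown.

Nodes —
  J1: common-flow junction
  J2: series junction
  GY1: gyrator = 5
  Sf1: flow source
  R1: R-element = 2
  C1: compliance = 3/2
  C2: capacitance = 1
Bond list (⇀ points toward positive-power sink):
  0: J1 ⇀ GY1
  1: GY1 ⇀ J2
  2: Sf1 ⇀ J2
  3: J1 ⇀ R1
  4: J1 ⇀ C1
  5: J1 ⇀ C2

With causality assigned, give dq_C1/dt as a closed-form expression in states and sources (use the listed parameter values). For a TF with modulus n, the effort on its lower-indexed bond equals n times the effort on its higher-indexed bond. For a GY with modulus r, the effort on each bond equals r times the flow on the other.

bond 2 stroke→Sf1  (source Sf1 imposes f)
bond 1 stroke→J2  (1-jn J2 has f-setter on 2)
bond 0 stroke→J1  (GY1: gyrator matches bond 1)
bond 4 stroke→J1  (C1 outputs effort q/C1)
bond 5 stroke→J1  (prefer integral on C2)
bond 3 stroke→R1  (closing 1-jn rule on J1)

dq_C1/dt = -5*F_Sf1/2 - q_C1/3 - q_C2/2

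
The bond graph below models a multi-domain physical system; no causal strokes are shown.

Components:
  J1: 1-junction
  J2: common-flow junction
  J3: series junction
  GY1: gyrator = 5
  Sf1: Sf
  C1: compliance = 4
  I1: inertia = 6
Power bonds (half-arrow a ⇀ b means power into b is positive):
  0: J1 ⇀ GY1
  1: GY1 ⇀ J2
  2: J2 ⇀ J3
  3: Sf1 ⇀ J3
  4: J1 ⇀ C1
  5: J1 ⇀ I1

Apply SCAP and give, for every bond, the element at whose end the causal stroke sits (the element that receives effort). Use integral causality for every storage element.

β3 →Sf1  (source Sf1 imposes f)
β2 →J3  (J3 flow already set via bond 3)
β1 →J2  (J2: bond 2 brought flow, rest push out)
β0 →J1  (GY1: gyrator matches bond 1)
β4 →J1  (C1: C, integral causality)
β5 →I1  (J1 needs exactly one f-in)

β0 stroke at J1
β1 stroke at J2
β2 stroke at J3
β3 stroke at Sf1
β4 stroke at J1
β5 stroke at I1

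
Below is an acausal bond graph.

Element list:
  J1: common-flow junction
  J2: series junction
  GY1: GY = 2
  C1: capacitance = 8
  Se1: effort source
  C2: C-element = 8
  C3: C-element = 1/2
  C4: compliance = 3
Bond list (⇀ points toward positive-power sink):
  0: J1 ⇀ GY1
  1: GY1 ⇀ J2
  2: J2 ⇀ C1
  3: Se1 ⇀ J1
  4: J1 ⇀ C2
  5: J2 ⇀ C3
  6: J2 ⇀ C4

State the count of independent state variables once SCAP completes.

4  (C1, C2, C3, C4 all integral)

b3 |J1  (Se1: effort source, stroke at far end)
b2 |J2  (prefer integral on C1)
b4 |J1  (C2 outputs effort q/C2)
b0 |GY1  (J1 needs exactly one f-in)
b1 |GY1  (GY GY1: same side as bond 0)
b5 |J2  (J2: bond 1 brought flow, rest push out)
b6 |J2  (J2: bond 1 brought flow, rest push out)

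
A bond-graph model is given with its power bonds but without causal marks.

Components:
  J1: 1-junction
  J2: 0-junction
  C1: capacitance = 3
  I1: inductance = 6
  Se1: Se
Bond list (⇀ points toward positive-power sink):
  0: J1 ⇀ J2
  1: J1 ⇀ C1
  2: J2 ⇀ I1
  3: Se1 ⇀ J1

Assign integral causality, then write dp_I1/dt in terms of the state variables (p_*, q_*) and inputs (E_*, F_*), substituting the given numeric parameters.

β3 stroke→J1  (Se1: effort source, stroke at far end)
β1 stroke→J1  (C1 outputs effort q/C1)
β0 stroke→J2  (only one flow-in slot at J1)
β2 stroke→I1  (common-e at J2 fixed by 0)

dp_I1/dt = E_Se1 - q_C1/3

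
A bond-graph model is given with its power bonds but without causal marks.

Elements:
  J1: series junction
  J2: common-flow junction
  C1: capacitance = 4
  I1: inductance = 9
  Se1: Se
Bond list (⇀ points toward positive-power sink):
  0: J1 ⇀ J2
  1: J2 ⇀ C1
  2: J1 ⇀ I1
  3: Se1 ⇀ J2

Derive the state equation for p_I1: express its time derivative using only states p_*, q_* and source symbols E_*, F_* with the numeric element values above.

β3 stroke at J2  (Se1 (Se) sets effort on bond)
β1 stroke at J2  (prefer integral on C1)
β0 stroke at J1  (closing 1-jn rule on J2)
β2 stroke at I1  (J1 needs exactly one f-in)

dp_I1/dt = E_Se1 - q_C1/4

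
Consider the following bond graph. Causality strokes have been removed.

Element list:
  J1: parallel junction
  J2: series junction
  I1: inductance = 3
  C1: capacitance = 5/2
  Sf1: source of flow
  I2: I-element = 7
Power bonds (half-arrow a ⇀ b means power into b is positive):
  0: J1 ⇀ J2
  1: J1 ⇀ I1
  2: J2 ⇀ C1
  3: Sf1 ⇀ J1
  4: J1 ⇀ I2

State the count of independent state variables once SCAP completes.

#3 |Sf1  (Sf1 (Sf) sets flow on bond)
#1 |I1  (I1 integral (f out))
#2 |J2  (C1 outputs effort q/C1)
#0 |J1  (closing 1-jn rule on J2)
#4 |I2  (common-e at J1 fixed by 0)

3  (C1, I1, I2 all integral)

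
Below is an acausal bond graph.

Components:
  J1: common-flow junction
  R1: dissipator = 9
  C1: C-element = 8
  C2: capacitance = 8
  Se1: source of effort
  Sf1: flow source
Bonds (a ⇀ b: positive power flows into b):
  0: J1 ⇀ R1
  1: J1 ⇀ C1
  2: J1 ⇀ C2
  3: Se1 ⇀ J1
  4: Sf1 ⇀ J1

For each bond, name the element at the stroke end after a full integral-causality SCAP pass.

β0 |J1
β1 |J1
β2 |J1
β3 |J1
β4 |Sf1

#3 →J1  (source Se1 imposes e)
#4 →Sf1  (Sf1: flow source, stroke at near end)
#0 →J1  (common-f at J1 fixed by 4)
#1 →J1  (common-f at J1 fixed by 4)
#2 →J1  (common-f at J1 fixed by 4)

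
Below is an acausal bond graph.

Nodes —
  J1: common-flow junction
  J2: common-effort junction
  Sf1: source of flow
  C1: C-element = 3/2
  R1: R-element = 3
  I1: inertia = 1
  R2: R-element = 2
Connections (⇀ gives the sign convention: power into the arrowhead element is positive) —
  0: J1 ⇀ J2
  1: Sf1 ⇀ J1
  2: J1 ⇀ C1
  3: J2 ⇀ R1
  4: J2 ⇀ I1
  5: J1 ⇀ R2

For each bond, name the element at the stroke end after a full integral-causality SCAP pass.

β1 stroke at Sf1  (Sf1 (Sf) sets flow on bond)
β0 stroke at J1  (J1 flow already set via bond 1)
β2 stroke at J1  (1-jn J1 has f-setter on 1)
β5 stroke at J1  (J1 flow already set via bond 1)
β4 stroke at I1  (I1: I, integral causality)
β3 stroke at J2  (only one effort-in slot at J2)

#0 |J1
#1 |Sf1
#2 |J1
#3 |J2
#4 |I1
#5 |J1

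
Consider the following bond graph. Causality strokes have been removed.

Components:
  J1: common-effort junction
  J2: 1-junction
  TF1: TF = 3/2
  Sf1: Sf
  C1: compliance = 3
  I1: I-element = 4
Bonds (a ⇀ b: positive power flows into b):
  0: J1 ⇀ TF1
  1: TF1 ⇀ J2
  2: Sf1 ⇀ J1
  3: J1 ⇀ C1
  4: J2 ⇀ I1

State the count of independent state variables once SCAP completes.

2  (C1, I1 all integral)

#2 stroke at Sf1  (Sf1 fixes flow; stroke at Sf1)
#3 stroke at J1  (prefer integral on C1)
#0 stroke at TF1  (common-e at J1 fixed by 3)
#1 stroke at J2  (TF TF1: opposite of bond 0)
#4 stroke at I1  (only one flow-in slot at J2)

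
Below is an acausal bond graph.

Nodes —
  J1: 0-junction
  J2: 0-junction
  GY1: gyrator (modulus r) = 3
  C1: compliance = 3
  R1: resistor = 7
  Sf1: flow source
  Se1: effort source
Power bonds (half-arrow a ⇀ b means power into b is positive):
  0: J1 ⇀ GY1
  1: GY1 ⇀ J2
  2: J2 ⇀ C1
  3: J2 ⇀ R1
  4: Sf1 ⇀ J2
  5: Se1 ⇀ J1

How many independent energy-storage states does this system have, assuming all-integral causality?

1  (C1 all integral)

b4 |Sf1  (Sf1 fixes flow; stroke at Sf1)
b5 |J1  (Se1 fixes effort; stroke away)
b0 |GY1  (J1 effort already set via bond 5)
b1 |GY1  (through GY1, causality inverts; strokes same side of GY1)
b2 |J2  (C1 integral (e out))
b3 |R1  (0-jn J2 has e-setter on 2)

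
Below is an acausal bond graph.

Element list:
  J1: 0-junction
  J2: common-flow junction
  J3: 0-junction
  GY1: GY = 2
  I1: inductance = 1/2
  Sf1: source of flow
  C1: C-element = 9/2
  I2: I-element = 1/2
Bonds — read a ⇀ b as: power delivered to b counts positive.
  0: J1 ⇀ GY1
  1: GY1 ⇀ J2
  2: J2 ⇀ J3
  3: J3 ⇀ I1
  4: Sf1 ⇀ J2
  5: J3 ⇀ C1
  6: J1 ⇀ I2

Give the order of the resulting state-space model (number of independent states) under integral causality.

3  (C1, I1, I2 all integral)

b4 |Sf1  (Sf1 fixes flow; stroke at Sf1)
b1 |J2  (J2: bond 4 brought flow, rest push out)
b2 |J2  (J2: bond 4 brought flow, rest push out)
b0 |J1  (GY1: gyrator matches bond 1)
b6 |I2  (J1: bond 0 brought effort, rest push out)
b3 |I1  (prefer integral on I1)
b5 |J3  (J3 needs exactly one e-in)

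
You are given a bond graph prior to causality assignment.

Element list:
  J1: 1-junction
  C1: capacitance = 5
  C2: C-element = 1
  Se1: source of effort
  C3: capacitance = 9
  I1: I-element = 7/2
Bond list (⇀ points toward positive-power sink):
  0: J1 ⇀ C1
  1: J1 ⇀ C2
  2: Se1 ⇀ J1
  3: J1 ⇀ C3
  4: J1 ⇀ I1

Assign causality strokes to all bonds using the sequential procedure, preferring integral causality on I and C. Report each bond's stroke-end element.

β0 stroke at J1
β1 stroke at J1
β2 stroke at J1
β3 stroke at J1
β4 stroke at I1

#2 |J1  (Se1: effort source, stroke at far end)
#0 |J1  (C1: C, integral causality)
#1 |J1  (C2 integral (e out))
#3 |J1  (prefer integral on C3)
#4 |I1  (J1: last free bond brings flow in)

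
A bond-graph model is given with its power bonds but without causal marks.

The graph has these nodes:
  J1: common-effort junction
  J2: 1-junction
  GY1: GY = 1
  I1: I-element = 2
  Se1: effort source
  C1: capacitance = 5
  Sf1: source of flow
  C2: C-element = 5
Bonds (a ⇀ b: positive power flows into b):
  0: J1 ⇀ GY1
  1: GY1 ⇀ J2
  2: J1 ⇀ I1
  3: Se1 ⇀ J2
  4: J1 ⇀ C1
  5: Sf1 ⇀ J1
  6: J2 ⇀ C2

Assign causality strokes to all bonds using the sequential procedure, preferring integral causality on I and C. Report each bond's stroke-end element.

bond 3 →J2  (Se1: effort source, stroke at far end)
bond 5 →Sf1  (Sf1: flow source, stroke at near end)
bond 2 →I1  (I1 integral (f out))
bond 4 →J1  (prefer integral on C1)
bond 0 →GY1  (J1 effort already set via bond 4)
bond 1 →GY1  (GY1: gyrator matches bond 0)
bond 6 →J2  (common-f at J2 fixed by 1)

β0 stroke at GY1
β1 stroke at GY1
β2 stroke at I1
β3 stroke at J2
β4 stroke at J1
β5 stroke at Sf1
β6 stroke at J2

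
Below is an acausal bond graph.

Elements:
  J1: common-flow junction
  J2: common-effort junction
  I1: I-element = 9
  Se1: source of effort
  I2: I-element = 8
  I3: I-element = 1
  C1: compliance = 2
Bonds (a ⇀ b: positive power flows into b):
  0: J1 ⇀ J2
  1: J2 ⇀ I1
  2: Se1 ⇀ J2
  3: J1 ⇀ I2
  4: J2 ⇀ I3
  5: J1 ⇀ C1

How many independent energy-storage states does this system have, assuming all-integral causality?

4  (C1, I1, I2, I3 all integral)

#2 stroke at J2  (Se1: effort source, stroke at far end)
#0 stroke at J1  (common-e at J2 fixed by 2)
#1 stroke at I1  (0-jn J2 has e-setter on 2)
#4 stroke at I3  (common-e at J2 fixed by 2)
#3 stroke at I2  (prefer integral on I2)
#5 stroke at J1  (common-f at J1 fixed by 3)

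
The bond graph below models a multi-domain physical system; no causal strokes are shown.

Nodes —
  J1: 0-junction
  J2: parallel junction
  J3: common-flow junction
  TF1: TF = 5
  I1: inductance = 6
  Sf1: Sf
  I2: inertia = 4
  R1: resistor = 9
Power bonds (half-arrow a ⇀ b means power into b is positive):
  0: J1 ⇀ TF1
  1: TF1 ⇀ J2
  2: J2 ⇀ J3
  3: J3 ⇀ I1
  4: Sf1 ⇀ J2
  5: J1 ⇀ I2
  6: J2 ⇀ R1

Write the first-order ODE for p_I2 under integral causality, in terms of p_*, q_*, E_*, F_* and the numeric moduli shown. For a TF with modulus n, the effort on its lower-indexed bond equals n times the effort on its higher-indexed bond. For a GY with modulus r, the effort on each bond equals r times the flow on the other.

bond 4 →Sf1  (Sf1 (Sf) sets flow on bond)
bond 3 →I1  (I1 integral (f out))
bond 2 →J3  (J3: bond 3 brought flow, rest push out)
bond 5 →I2  (I2 outputs flow p/I2)
bond 0 →J1  (closing 0-jn rule on J1)
bond 1 →TF1  (through TF1, causality passes straight; one stroke at TF1)
bond 6 →J2  (closing 0-jn rule on J2)

dp_I2/dt = 45*F_Sf1 - 15*p_I1/2 - 225*p_I2/4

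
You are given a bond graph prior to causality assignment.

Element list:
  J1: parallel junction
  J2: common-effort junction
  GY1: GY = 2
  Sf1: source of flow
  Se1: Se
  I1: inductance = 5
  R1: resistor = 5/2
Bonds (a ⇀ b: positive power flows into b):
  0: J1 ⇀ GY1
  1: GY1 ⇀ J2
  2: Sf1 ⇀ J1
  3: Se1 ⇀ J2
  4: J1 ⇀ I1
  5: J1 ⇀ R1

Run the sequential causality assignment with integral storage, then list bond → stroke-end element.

β0 stroke at GY1
β1 stroke at GY1
β2 stroke at Sf1
β3 stroke at J2
β4 stroke at I1
β5 stroke at J1

β2 stroke→Sf1  (Sf1 fixes flow; stroke at Sf1)
β3 stroke→J2  (Se1: effort source, stroke at far end)
β1 stroke→GY1  (common-e at J2 fixed by 3)
β0 stroke→GY1  (GY1: gyrator matches bond 1)
β4 stroke→I1  (prefer integral on I1)
β5 stroke→J1  (J1 needs exactly one e-in)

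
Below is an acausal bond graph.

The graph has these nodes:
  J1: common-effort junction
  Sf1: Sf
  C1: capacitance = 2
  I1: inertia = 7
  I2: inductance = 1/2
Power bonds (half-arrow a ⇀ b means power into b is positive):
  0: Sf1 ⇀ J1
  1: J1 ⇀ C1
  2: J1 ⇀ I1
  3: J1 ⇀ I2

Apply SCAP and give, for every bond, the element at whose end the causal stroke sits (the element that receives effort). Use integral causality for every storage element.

β0 stroke→Sf1  (Sf1 (Sf) sets flow on bond)
β1 stroke→J1  (prefer integral on C1)
β2 stroke→I1  (common-e at J1 fixed by 1)
β3 stroke→I2  (0-jn J1 has e-setter on 1)

β0 |Sf1
β1 |J1
β2 |I1
β3 |I2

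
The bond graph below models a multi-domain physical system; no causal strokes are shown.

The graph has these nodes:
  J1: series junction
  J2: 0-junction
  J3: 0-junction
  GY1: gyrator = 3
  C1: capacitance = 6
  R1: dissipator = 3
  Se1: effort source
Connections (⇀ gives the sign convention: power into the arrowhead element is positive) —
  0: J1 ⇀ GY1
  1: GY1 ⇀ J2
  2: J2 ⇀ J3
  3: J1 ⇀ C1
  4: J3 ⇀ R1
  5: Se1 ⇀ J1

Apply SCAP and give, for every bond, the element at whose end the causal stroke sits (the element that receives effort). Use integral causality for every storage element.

β0 →GY1
β1 →GY1
β2 →J2
β3 →J1
β4 →J3
β5 →J1

bond 5 →J1  (Se1 fixes effort; stroke away)
bond 3 →J1  (C1: C, integral causality)
bond 0 →GY1  (J1 needs exactly one f-in)
bond 1 →GY1  (GY1 both-in/both-out from 0)
bond 2 →J2  (closing 0-jn rule on J2)
bond 4 →J3  (closing 0-jn rule on J3)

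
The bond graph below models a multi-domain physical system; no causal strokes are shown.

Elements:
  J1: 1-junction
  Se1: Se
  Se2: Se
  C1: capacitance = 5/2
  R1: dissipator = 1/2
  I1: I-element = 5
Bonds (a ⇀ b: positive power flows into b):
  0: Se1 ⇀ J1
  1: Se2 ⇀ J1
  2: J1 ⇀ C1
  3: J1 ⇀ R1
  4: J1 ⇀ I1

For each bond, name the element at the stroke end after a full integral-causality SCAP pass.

β0 stroke at J1
β1 stroke at J1
β2 stroke at J1
β3 stroke at J1
β4 stroke at I1

#0 |J1  (Se1: effort source, stroke at far end)
#1 |J1  (Se2 fixes effort; stroke away)
#2 |J1  (C1: C, integral causality)
#4 |I1  (I1 outputs flow p/I1)
#3 |J1  (common-f at J1 fixed by 4)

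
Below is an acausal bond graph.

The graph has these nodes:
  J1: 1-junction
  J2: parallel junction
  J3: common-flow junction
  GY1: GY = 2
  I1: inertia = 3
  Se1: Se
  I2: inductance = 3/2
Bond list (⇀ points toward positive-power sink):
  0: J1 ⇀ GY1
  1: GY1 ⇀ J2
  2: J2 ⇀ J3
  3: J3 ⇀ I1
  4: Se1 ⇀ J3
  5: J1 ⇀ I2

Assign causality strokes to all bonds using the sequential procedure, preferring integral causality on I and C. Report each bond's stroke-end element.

b0 →J1
b1 →J2
b2 →J3
b3 →I1
b4 →J3
b5 →I2

#4 |J3  (Se1 (Se) sets effort on bond)
#3 |I1  (I1: I, integral causality)
#2 |J3  (1-jn J3 has f-setter on 3)
#1 |J2  (closing 0-jn rule on J2)
#0 |J1  (GY GY1: same side as bond 1)
#5 |I2  (only one flow-in slot at J1)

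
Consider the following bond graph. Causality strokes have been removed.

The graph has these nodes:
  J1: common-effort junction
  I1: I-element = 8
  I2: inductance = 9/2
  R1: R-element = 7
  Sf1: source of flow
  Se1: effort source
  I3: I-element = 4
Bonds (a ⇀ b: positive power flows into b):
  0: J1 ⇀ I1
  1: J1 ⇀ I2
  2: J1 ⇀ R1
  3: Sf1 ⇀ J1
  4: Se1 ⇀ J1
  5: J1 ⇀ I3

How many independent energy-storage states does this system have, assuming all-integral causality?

bond 3 |Sf1  (Sf1 fixes flow; stroke at Sf1)
bond 4 |J1  (source Se1 imposes e)
bond 0 |I1  (J1 effort already set via bond 4)
bond 1 |I2  (J1: bond 4 brought effort, rest push out)
bond 2 |R1  (J1 effort already set via bond 4)
bond 5 |I3  (J1: bond 4 brought effort, rest push out)

3  (I1, I2, I3 all integral)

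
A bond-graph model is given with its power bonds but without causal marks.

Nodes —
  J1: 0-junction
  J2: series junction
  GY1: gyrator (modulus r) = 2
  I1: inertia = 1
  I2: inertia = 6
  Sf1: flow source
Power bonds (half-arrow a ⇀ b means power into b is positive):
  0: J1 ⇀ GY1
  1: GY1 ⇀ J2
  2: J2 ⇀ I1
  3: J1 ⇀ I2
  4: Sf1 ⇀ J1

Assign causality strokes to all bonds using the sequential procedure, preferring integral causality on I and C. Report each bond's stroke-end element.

b4 |Sf1  (source Sf1 imposes f)
b2 |I1  (I1 integral (f out))
b1 |J2  (J2: bond 2 brought flow, rest push out)
b0 |J1  (through GY1, causality inverts; strokes same side of GY1)
b3 |I2  (0-jn J1 has e-setter on 0)

#0 |J1
#1 |J2
#2 |I1
#3 |I2
#4 |Sf1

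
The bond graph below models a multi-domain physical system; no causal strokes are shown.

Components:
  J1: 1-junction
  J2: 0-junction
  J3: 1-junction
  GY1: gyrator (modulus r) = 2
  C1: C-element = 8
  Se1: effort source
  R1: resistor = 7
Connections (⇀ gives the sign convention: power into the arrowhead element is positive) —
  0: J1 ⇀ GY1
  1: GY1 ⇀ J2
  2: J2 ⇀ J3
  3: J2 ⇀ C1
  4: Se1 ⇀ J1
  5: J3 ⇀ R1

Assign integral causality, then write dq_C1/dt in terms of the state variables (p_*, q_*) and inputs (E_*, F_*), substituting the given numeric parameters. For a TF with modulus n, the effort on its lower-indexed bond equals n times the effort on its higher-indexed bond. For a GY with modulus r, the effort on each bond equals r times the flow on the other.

dq_C1/dt = E_Se1/2 - q_C1/56

bond 4 stroke→J1  (Se1 (Se) sets effort on bond)
bond 0 stroke→GY1  (only one flow-in slot at J1)
bond 1 stroke→GY1  (through GY1, causality inverts; strokes same side of GY1)
bond 3 stroke→J2  (C1: C, integral causality)
bond 2 stroke→J3  (common-e at J2 fixed by 3)
bond 5 stroke→R1  (J3: last free bond brings flow in)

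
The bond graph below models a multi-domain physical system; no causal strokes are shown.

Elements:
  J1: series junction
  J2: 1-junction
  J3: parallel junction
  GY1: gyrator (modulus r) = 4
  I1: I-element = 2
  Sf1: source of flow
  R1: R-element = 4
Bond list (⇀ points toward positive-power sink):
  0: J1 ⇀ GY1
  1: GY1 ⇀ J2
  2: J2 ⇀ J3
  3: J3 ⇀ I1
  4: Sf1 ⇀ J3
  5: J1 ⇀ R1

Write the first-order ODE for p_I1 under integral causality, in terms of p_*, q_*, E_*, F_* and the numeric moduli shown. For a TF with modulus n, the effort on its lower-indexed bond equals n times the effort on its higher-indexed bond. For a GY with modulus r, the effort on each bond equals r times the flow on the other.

dp_I1/dt = 4*F_Sf1 - 2*p_I1

b4 stroke at Sf1  (Sf1 (Sf) sets flow on bond)
b3 stroke at I1  (I1 integral (f out))
b2 stroke at J3  (only one effort-in slot at J3)
b1 stroke at J2  (J2: bond 2 brought flow, rest push out)
b0 stroke at J1  (GY1 both-in/both-out from 1)
b5 stroke at R1  (J1: last free bond brings flow in)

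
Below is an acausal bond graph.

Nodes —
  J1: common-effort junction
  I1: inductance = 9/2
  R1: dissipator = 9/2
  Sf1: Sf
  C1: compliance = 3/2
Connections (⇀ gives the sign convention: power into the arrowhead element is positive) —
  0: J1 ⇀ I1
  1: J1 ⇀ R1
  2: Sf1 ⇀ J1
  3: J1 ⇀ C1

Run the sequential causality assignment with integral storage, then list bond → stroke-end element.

b2 |Sf1  (Sf1 fixes flow; stroke at Sf1)
b0 |I1  (I1: I, integral causality)
b3 |J1  (C1 outputs effort q/C1)
b1 |R1  (common-e at J1 fixed by 3)

β0 →I1
β1 →R1
β2 →Sf1
β3 →J1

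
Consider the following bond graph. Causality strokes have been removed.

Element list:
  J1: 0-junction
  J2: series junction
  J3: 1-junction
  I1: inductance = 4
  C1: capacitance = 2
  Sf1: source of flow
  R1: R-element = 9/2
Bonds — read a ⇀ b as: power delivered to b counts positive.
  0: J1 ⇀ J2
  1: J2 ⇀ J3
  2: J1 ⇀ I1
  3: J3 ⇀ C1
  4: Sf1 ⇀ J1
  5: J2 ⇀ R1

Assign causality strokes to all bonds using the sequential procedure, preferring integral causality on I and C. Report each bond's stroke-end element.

bond 0 stroke at J1
bond 1 stroke at J2
bond 2 stroke at I1
bond 3 stroke at J3
bond 4 stroke at Sf1
bond 5 stroke at J2

b4 stroke at Sf1  (source Sf1 imposes f)
b2 stroke at I1  (I1 integral (f out))
b0 stroke at J1  (closing 0-jn rule on J1)
b1 stroke at J2  (1-jn J2 has f-setter on 0)
b5 stroke at J2  (common-f at J2 fixed by 0)
b3 stroke at J3  (J3: bond 1 brought flow, rest push out)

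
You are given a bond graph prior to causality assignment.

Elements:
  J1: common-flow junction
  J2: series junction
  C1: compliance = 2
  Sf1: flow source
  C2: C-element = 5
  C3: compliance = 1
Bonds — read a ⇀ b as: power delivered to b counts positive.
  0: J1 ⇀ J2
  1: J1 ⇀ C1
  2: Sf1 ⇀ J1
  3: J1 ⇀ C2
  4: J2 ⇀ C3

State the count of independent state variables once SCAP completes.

3  (C1, C2, C3 all integral)

bond 2 →Sf1  (source Sf1 imposes f)
bond 0 →J1  (J1 flow already set via bond 2)
bond 1 →J1  (common-f at J1 fixed by 2)
bond 3 →J1  (J1 flow already set via bond 2)
bond 4 →J2  (1-jn J2 has f-setter on 0)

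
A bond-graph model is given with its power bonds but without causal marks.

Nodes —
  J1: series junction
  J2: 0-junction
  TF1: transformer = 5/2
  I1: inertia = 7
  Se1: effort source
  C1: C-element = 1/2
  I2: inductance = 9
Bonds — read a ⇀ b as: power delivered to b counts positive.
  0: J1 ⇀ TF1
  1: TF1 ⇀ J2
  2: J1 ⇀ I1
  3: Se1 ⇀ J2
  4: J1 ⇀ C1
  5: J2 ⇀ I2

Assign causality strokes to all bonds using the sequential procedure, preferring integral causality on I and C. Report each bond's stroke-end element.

bond 0 stroke at J1
bond 1 stroke at TF1
bond 2 stroke at I1
bond 3 stroke at J2
bond 4 stroke at J1
bond 5 stroke at I2

β3 stroke→J2  (Se1: effort source, stroke at far end)
β1 stroke→TF1  (J2: bond 3 brought effort, rest push out)
β5 stroke→I2  (0-jn J2 has e-setter on 3)
β0 stroke→J1  (TF1 one-in-one-out from 1)
β2 stroke→I1  (I1: I, integral causality)
β4 stroke→J1  (1-jn J1 has f-setter on 2)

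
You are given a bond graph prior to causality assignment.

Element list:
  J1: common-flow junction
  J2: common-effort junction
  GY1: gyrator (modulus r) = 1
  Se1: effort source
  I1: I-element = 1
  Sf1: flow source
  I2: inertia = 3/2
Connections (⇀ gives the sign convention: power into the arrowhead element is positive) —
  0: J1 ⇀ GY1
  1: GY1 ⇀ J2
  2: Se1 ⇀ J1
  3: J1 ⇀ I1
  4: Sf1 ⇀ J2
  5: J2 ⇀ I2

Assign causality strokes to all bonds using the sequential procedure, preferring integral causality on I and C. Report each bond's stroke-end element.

b0 →J1
b1 →J2
b2 →J1
b3 →I1
b4 →Sf1
b5 →I2

bond 2 stroke→J1  (Se1 fixes effort; stroke away)
bond 4 stroke→Sf1  (Sf1 (Sf) sets flow on bond)
bond 3 stroke→I1  (prefer integral on I1)
bond 0 stroke→J1  (1-jn J1 has f-setter on 3)
bond 1 stroke→J2  (GY GY1: same side as bond 0)
bond 5 stroke→I2  (0-jn J2 has e-setter on 1)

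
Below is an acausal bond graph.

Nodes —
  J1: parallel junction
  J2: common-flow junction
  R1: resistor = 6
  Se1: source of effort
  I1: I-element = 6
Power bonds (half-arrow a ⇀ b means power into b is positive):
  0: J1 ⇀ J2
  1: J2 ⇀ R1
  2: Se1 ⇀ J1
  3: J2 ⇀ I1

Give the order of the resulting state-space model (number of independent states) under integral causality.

1  (I1 all integral)

#2 →J1  (source Se1 imposes e)
#0 →J2  (0-jn J1 has e-setter on 2)
#3 →I1  (I1: I, integral causality)
#1 →J2  (1-jn J2 has f-setter on 3)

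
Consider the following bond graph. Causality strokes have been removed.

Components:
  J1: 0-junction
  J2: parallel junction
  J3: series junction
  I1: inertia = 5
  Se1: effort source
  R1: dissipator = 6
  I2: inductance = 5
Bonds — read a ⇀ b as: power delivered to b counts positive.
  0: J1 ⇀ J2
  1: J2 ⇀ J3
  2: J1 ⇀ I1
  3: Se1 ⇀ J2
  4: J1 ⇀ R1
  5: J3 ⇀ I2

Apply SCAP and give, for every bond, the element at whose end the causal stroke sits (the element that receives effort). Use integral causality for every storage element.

β0 stroke at J1
β1 stroke at J3
β2 stroke at I1
β3 stroke at J2
β4 stroke at R1
β5 stroke at I2

b3 →J2  (Se1 (Se) sets effort on bond)
b0 →J1  (0-jn J2 has e-setter on 3)
b1 →J3  (J2 effort already set via bond 3)
b5 →I2  (closing 1-jn rule on J3)
b2 →I1  (common-e at J1 fixed by 0)
b4 →R1  (common-e at J1 fixed by 0)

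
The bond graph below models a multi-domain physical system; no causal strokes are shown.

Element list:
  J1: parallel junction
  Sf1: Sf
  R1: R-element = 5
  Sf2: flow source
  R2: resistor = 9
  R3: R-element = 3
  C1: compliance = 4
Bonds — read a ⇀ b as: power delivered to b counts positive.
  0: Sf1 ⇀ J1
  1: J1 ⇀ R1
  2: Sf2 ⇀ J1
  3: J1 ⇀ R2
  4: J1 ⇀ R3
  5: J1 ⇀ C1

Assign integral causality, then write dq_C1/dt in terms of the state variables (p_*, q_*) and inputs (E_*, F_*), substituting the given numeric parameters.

β0 stroke at Sf1  (Sf1: flow source, stroke at near end)
β2 stroke at Sf2  (Sf2: flow source, stroke at near end)
β5 stroke at J1  (C1 outputs effort q/C1)
β1 stroke at R1  (J1: bond 5 brought effort, rest push out)
β3 stroke at R2  (0-jn J1 has e-setter on 5)
β4 stroke at R3  (common-e at J1 fixed by 5)

dq_C1/dt = F_Sf1 + F_Sf2 - 29*q_C1/180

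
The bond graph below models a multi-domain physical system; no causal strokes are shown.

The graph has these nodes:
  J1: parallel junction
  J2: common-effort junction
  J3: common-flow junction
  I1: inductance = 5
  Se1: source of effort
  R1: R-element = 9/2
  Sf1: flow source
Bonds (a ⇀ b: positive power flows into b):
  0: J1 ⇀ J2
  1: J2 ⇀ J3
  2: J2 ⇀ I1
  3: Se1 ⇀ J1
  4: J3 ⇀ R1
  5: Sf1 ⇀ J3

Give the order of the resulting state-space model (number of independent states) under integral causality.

1  (I1 all integral)

bond 3 stroke→J1  (Se1: effort source, stroke at far end)
bond 5 stroke→Sf1  (source Sf1 imposes f)
bond 0 stroke→J2  (common-e at J1 fixed by 3)
bond 1 stroke→J3  (common-e at J2 fixed by 0)
bond 2 stroke→I1  (0-jn J2 has e-setter on 0)
bond 4 stroke→J3  (J3 flow already set via bond 5)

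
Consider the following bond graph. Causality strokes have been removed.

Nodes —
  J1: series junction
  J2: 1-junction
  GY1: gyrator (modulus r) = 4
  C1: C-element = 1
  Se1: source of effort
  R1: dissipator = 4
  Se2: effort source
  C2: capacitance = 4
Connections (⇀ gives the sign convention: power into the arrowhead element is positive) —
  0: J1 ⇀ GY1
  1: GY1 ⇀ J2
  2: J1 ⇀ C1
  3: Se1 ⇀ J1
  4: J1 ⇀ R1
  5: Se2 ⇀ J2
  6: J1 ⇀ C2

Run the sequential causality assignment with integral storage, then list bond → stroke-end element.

β3 →J1  (Se1 (Se) sets effort on bond)
β5 →J2  (Se2 fixes effort; stroke away)
β1 →GY1  (closing 1-jn rule on J2)
β0 →GY1  (through GY1, causality inverts; strokes same side of GY1)
β2 →J1  (1-jn J1 has f-setter on 0)
β4 →J1  (common-f at J1 fixed by 0)
β6 →J1  (J1 flow already set via bond 0)

β0 stroke at GY1
β1 stroke at GY1
β2 stroke at J1
β3 stroke at J1
β4 stroke at J1
β5 stroke at J2
β6 stroke at J1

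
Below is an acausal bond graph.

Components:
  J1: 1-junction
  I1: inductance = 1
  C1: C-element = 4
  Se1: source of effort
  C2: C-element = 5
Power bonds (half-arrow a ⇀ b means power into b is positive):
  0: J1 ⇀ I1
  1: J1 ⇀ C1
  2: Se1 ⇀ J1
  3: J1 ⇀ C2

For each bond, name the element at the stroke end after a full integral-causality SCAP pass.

β0 →I1
β1 →J1
β2 →J1
β3 →J1

#2 stroke→J1  (source Se1 imposes e)
#0 stroke→I1  (I1: I, integral causality)
#1 stroke→J1  (common-f at J1 fixed by 0)
#3 stroke→J1  (J1: bond 0 brought flow, rest push out)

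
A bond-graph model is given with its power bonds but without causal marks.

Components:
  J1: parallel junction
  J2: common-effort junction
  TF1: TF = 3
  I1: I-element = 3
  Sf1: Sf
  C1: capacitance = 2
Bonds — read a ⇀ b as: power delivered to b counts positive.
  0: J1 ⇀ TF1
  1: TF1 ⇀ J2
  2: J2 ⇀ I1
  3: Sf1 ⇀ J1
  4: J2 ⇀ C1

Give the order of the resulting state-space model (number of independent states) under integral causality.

2  (C1, I1 all integral)

β3 stroke→Sf1  (source Sf1 imposes f)
β0 stroke→J1  (closing 0-jn rule on J1)
β1 stroke→TF1  (TF1: transformer flips bond 0)
β2 stroke→I1  (prefer integral on I1)
β4 stroke→J2  (J2: last free bond brings effort in)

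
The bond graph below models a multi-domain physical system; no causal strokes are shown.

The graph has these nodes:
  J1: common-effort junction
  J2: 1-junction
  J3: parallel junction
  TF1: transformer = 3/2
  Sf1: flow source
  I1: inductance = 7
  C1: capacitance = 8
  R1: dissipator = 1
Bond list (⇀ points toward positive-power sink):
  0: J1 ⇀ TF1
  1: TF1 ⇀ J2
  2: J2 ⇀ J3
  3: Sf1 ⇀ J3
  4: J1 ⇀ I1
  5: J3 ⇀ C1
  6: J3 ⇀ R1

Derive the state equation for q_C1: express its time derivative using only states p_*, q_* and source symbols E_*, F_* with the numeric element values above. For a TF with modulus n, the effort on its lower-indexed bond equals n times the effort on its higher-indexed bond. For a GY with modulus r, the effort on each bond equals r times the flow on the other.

dq_C1/dt = F_Sf1 - 3*p_I1/14 - q_C1/8

β3 stroke→Sf1  (source Sf1 imposes f)
β4 stroke→I1  (I1 outputs flow p/I1)
β0 stroke→J1  (only one effort-in slot at J1)
β1 stroke→TF1  (TF1: transformer flips bond 0)
β2 stroke→J2  (J2 flow already set via bond 1)
β5 stroke→J3  (C1: C, integral causality)
β6 stroke→R1  (J3 effort already set via bond 5)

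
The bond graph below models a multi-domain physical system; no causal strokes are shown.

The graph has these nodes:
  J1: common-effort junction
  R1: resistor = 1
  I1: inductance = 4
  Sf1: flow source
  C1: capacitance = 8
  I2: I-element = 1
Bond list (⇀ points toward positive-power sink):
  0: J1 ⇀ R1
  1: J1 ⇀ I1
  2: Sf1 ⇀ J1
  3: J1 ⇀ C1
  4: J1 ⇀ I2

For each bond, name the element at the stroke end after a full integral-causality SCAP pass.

#0 stroke at R1
#1 stroke at I1
#2 stroke at Sf1
#3 stroke at J1
#4 stroke at I2

bond 2 →Sf1  (Sf1: flow source, stroke at near end)
bond 1 →I1  (I1: I, integral causality)
bond 3 →J1  (C1 outputs effort q/C1)
bond 0 →R1  (common-e at J1 fixed by 3)
bond 4 →I2  (J1: bond 3 brought effort, rest push out)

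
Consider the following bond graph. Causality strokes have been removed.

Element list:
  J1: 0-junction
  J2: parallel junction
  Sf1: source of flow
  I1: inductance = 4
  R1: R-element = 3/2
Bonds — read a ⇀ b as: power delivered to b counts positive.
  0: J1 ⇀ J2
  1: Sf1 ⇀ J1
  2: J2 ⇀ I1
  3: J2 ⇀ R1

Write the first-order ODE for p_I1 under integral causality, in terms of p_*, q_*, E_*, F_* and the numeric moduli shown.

dp_I1/dt = 3*F_Sf1/2 - 3*p_I1/8

β1 stroke→Sf1  (Sf1: flow source, stroke at near end)
β0 stroke→J1  (J1 needs exactly one e-in)
β2 stroke→I1  (I1 integral (f out))
β3 stroke→J2  (J2: last free bond brings effort in)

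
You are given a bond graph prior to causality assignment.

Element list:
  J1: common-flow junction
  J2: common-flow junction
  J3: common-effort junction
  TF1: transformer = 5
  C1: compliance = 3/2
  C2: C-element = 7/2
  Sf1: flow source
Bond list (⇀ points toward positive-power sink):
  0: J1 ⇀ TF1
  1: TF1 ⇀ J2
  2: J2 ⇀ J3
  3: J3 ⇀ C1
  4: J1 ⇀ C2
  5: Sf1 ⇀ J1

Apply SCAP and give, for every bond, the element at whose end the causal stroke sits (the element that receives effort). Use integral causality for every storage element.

b5 |Sf1  (Sf1: flow source, stroke at near end)
b0 |J1  (J1: bond 5 brought flow, rest push out)
b4 |J1  (J1 flow already set via bond 5)
b1 |TF1  (TF1: transformer flips bond 0)
b2 |J2  (J2 flow already set via bond 1)
b3 |J3  (only one effort-in slot at J3)

#0 |J1
#1 |TF1
#2 |J2
#3 |J3
#4 |J1
#5 |Sf1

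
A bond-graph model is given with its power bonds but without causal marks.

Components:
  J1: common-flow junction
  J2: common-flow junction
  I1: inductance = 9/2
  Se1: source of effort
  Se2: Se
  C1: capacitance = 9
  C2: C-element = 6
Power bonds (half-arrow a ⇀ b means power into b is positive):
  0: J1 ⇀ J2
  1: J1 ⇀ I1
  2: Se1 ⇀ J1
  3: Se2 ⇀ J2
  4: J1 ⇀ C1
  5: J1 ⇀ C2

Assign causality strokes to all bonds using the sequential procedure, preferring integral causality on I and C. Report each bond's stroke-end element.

#0 →J1
#1 →I1
#2 →J1
#3 →J2
#4 →J1
#5 →J1

β2 |J1  (Se1: effort source, stroke at far end)
β3 |J2  (Se2 (Se) sets effort on bond)
β0 |J1  (J2: last free bond brings flow in)
β1 |I1  (I1 outputs flow p/I1)
β4 |J1  (J1 flow already set via bond 1)
β5 |J1  (J1 flow already set via bond 1)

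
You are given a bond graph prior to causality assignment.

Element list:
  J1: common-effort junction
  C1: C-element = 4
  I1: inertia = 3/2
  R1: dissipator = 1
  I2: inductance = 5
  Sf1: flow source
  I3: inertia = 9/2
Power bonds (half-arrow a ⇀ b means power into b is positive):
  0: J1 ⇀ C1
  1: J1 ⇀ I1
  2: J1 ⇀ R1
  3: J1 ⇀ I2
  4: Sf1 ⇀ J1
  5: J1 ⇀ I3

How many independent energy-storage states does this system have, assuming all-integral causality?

b4 |Sf1  (Sf1 (Sf) sets flow on bond)
b0 |J1  (prefer integral on C1)
b1 |I1  (0-jn J1 has e-setter on 0)
b2 |R1  (0-jn J1 has e-setter on 0)
b3 |I2  (J1 effort already set via bond 0)
b5 |I3  (J1: bond 0 brought effort, rest push out)

4  (C1, I1, I2, I3 all integral)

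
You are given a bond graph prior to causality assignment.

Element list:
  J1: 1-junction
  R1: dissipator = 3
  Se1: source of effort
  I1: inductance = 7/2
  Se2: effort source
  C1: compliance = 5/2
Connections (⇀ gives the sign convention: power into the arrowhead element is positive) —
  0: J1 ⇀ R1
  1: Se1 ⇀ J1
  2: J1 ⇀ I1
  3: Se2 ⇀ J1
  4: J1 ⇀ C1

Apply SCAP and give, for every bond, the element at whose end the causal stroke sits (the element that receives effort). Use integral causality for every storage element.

bond 1 stroke at J1  (Se1 (Se) sets effort on bond)
bond 3 stroke at J1  (source Se2 imposes e)
bond 2 stroke at I1  (I1 integral (f out))
bond 0 stroke at J1  (J1 flow already set via bond 2)
bond 4 stroke at J1  (J1 flow already set via bond 2)

β0 →J1
β1 →J1
β2 →I1
β3 →J1
β4 →J1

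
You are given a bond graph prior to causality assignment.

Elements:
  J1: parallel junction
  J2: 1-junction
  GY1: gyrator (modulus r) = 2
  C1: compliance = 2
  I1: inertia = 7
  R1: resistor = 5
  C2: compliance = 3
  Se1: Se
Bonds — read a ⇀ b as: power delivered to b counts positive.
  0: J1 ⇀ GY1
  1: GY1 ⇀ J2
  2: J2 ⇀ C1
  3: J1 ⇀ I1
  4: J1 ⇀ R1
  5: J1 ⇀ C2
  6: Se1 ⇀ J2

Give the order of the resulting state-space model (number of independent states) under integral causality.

3  (C1, C2, I1 all integral)

#6 stroke at J2  (Se1: effort source, stroke at far end)
#2 stroke at J2  (prefer integral on C1)
#1 stroke at GY1  (J2 needs exactly one f-in)
#0 stroke at GY1  (GY1: gyrator matches bond 1)
#3 stroke at I1  (prefer integral on I1)
#5 stroke at J1  (C2: C, integral causality)
#4 stroke at R1  (0-jn J1 has e-setter on 5)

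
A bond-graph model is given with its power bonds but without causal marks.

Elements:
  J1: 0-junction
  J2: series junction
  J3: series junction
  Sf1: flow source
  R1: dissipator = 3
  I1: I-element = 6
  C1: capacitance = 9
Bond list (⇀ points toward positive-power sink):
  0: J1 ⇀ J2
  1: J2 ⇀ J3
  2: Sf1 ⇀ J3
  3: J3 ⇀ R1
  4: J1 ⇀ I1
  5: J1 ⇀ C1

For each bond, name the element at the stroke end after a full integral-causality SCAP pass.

b2 stroke at Sf1  (Sf1 (Sf) sets flow on bond)
b1 stroke at J3  (J3 flow already set via bond 2)
b3 stroke at J3  (J3 flow already set via bond 2)
b0 stroke at J2  (J2: bond 1 brought flow, rest push out)
b4 stroke at I1  (I1 integral (f out))
b5 stroke at J1  (closing 0-jn rule on J1)

β0 |J2
β1 |J3
β2 |Sf1
β3 |J3
β4 |I1
β5 |J1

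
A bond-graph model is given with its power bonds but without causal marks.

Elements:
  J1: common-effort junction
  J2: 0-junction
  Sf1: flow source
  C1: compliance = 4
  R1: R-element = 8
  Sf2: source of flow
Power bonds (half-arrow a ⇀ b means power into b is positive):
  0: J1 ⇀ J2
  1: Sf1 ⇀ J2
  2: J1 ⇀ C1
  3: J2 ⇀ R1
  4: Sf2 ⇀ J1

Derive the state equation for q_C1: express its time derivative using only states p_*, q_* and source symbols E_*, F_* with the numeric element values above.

bond 1 →Sf1  (Sf1 (Sf) sets flow on bond)
bond 4 →Sf2  (source Sf2 imposes f)
bond 2 →J1  (C1: C, integral causality)
bond 0 →J2  (0-jn J1 has e-setter on 2)
bond 3 →R1  (J2: bond 0 brought effort, rest push out)

dq_C1/dt = F_Sf1 + F_Sf2 - q_C1/32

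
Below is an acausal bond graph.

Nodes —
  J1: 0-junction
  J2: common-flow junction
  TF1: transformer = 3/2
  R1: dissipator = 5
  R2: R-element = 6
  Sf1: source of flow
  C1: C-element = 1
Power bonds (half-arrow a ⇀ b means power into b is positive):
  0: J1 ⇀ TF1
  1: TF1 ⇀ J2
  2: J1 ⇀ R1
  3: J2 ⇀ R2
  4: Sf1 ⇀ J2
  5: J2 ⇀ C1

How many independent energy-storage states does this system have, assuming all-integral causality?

1  (C1 all integral)

#4 |Sf1  (Sf1 (Sf) sets flow on bond)
#1 |J2  (common-f at J2 fixed by 4)
#3 |J2  (common-f at J2 fixed by 4)
#5 |J2  (common-f at J2 fixed by 4)
#0 |TF1  (TF1 one-in-one-out from 1)
#2 |J1  (J1 needs exactly one e-in)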